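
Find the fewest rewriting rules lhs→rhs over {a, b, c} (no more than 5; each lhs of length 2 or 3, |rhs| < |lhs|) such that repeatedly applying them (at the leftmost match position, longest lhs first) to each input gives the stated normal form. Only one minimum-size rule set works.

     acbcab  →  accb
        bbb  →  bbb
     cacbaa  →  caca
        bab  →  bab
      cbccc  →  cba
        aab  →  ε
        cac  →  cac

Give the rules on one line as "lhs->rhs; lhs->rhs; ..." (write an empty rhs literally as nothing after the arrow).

aab->; baa->a; bca->c; ccc->a

  | acbcab => accb
  | bbb
  | cacbaa => caca
  | bab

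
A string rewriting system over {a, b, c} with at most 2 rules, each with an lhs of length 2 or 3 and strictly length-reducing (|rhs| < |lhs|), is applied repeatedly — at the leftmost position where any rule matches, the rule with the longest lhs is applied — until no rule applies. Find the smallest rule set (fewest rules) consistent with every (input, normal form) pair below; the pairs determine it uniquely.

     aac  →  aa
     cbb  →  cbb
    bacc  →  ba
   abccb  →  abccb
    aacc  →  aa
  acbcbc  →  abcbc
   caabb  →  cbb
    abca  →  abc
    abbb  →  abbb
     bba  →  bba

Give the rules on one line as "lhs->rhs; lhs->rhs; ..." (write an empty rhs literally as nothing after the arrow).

ac->a; ca->c

  | aac => aa
  | cbb
  | bacc => bac => ba
  | abccb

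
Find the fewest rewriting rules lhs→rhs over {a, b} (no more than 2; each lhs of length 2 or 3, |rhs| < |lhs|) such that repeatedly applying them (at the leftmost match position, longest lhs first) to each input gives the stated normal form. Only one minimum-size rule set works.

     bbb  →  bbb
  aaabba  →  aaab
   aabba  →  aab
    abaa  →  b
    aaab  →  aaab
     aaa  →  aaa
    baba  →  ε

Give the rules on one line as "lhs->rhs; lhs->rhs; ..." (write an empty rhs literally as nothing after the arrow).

aba->bb; ba->

  | bbb
  | aaabba => aaab
  | aabba => aab
  | abaa => bba => b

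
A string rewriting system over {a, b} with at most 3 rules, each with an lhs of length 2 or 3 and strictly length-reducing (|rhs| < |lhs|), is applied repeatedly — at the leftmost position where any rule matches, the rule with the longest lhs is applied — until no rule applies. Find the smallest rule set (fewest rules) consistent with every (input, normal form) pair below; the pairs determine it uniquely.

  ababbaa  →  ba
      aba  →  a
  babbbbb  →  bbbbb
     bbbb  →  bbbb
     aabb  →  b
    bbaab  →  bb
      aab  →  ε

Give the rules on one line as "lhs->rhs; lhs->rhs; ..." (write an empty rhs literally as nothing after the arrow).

  | ababbaa => abbaa => baa => ba
  | aba => a
  | babbbbb => bbbbb
  | bbbb

aa->a; ab->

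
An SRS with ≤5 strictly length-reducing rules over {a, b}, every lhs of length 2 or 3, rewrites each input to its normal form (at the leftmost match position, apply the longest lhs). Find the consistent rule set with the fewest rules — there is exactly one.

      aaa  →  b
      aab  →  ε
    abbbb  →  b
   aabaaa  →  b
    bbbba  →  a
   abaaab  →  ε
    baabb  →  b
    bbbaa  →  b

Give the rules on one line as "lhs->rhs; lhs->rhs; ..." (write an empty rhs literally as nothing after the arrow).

  | aaa => ba => b
  | aab => bb => ε
  | abbbb => bbb => b
  | aabaaa => bbaaa => aaa => ba => b

aa->b; ab->; ba->b; bb->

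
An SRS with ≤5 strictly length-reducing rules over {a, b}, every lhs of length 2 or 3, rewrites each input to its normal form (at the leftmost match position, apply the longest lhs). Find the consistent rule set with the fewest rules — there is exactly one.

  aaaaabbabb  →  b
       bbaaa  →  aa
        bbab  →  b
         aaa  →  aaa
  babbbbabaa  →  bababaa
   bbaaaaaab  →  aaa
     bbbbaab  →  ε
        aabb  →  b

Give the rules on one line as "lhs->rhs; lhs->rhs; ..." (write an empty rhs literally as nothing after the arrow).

  | aaaaabbabb => aaababb => aabb => b
  | bbaaa => aa
  | bbab => b
  | aaa

aab->; abb->ab; bba->; bbb->aa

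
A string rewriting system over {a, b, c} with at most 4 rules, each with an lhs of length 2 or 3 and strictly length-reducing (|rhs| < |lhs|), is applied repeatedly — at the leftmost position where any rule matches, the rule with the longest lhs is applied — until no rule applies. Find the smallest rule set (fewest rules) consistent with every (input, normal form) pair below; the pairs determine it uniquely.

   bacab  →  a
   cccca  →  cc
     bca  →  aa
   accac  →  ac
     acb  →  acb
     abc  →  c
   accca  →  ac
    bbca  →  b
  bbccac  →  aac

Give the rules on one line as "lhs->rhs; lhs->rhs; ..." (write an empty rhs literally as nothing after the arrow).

ab->; ba->b; bc->a; cca->

  | bacab => bcab => aab => a
  | cccca => cc
  | bca => aa
  | accac => ac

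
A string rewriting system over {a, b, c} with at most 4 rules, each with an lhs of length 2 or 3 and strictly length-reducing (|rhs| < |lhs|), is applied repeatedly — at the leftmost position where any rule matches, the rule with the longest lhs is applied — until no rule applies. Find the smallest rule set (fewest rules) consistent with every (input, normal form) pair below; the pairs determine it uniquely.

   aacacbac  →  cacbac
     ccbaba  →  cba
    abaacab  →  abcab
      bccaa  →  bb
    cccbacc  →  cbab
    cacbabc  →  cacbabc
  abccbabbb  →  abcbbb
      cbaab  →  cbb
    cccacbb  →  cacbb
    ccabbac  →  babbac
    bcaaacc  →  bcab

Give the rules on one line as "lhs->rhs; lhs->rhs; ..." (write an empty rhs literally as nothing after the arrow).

  | aacacbac => cacbac
  | ccbaba => caaba => cba
  | abaacab => abcab
  | bccaa => bbaa => bb

aa->; cc->b; ccb->ca; ccc->c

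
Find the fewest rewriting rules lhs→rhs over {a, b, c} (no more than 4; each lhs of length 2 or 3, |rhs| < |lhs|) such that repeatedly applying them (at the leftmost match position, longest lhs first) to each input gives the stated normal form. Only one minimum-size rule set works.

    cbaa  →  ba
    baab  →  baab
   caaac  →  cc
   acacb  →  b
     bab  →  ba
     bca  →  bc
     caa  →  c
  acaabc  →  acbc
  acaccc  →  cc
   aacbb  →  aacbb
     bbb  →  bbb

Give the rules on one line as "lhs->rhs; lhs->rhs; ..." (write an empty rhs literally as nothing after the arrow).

acc->; bab->ba; ca->c; cba->b

  | cbaa => ba
  | baab
  | caaac => caac => cac => cc
  | acacb => accb => b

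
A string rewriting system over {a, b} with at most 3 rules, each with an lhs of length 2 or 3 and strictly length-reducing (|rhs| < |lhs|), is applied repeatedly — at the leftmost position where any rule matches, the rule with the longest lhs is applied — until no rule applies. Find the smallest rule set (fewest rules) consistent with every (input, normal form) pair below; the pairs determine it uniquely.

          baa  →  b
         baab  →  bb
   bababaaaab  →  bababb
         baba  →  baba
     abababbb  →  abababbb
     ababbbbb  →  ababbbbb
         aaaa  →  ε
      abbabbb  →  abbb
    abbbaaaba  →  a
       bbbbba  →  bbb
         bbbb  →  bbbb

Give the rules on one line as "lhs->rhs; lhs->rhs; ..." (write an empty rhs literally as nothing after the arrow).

aa->; bba->

  | baa => b
  | baab => bb
  | bababaaaab => bababaab => bababb
  | baba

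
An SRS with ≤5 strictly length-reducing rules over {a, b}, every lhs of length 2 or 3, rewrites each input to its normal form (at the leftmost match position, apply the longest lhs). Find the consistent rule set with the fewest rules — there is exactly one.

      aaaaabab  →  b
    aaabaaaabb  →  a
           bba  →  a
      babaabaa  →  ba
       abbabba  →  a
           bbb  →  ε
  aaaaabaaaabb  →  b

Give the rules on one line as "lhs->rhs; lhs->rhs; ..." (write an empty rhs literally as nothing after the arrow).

aa->a; aaa->b; ab->; bb->a

  | aaaaabab => baabab => babab => bab => b
  | aaabaaaabb => bbaaaabb => aaaaabb => baabb => babb => bb => a
  | bba => aa => a
  | babaabaa => baabaa => babaa => baa => ba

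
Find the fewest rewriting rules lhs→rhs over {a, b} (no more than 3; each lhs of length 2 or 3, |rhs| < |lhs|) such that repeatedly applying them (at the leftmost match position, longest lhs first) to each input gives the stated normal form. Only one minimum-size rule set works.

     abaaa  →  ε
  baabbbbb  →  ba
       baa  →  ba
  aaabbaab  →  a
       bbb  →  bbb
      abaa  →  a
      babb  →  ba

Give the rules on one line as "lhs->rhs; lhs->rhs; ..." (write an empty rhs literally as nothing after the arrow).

aa->; ab->a; baa->ba

  | abaaa => aaaa => aa => ε
  | baabbbbb => babbbbb => babbbb => babbb => babb => bab => ba
  | baa => ba
  | aaabbaab => abbaab => abaab => aaab => ab => a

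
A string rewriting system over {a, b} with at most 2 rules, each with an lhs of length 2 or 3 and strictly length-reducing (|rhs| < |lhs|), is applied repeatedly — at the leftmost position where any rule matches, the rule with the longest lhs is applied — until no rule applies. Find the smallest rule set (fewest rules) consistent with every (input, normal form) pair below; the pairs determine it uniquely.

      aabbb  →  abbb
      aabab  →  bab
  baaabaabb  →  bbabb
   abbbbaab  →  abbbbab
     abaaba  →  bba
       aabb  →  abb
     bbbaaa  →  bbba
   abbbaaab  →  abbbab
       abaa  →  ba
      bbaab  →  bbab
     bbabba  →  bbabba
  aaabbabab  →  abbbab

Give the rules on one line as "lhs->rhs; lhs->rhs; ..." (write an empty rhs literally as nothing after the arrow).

  | aabbb => abbb
  | aabab => abab => bab
  | baaabaabb => baabaabb => babaabb => bbaabb => bbabb
  | abbbbaab => abbbbab

aa->a; aba->ba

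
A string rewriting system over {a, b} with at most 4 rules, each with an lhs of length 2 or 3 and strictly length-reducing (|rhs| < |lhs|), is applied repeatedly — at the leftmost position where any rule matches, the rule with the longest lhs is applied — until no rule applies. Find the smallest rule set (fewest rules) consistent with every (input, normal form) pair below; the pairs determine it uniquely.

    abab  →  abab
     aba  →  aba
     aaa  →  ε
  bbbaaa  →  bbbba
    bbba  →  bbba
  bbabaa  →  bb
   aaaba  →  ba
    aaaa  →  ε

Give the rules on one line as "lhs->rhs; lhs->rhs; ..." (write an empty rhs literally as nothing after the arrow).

  | abab
  | aba
  | aaa => aa => ε
  | bbbaaa => bbbba

aa->; aaa->aa; abb->; baa->bb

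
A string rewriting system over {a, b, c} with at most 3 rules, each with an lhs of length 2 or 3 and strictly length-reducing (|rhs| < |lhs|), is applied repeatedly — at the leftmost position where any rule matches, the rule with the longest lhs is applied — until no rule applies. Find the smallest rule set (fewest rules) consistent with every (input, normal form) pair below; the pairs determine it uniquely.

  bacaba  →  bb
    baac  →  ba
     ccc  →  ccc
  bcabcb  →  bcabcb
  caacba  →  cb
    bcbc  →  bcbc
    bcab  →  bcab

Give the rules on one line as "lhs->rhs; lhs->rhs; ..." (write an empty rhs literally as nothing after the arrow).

  | bacaba => baba => bb
  | baac => ba
  | ccc
  | bcabcb

aba->b; ac->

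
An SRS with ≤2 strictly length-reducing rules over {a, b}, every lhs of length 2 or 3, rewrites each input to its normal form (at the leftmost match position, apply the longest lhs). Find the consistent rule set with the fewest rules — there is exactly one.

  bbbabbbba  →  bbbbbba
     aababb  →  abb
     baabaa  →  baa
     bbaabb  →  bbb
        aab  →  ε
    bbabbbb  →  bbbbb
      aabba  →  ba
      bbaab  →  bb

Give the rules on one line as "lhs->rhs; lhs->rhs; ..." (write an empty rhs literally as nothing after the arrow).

aab->; bab->b

  | bbbabbbba => bbbbbba
  | aababb => abb
  | baabaa => baa
  | bbaabb => bbb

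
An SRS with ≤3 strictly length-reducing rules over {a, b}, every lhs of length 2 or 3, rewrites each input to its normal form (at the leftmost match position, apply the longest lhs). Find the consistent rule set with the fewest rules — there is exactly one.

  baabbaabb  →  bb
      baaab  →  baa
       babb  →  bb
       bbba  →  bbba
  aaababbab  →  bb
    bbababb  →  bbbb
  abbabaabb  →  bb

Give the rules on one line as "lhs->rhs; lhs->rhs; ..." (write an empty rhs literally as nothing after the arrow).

  | baabbaabb => babaabb => bbaabb => bbab => bb
  | baaab => baa
  | babb => bb
  | bbba

ab->; aba->ba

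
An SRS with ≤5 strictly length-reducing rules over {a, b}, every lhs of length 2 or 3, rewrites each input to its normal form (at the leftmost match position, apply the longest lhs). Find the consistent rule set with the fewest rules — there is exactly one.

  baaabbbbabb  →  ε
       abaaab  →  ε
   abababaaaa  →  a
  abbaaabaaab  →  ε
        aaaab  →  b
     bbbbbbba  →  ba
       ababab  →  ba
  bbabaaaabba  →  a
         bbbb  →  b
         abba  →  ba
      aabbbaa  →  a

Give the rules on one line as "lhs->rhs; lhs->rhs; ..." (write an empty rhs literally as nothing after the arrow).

aa->b; aab->ba; bab->; bb->a

  | baaabbbbabb => bbabbbbabb => aabbbbabb => babbbabb => bbabb => aabb => bab => ε
  | abaaab => abbab => aaab => bab => ε
  | abababaaaa => aabaaaa => baaaaa => bbaaa => aaaa => baa => bb => a
  | abbaaabaaab => aaaaabaaab => baaabaaab => bbabaaab => aabaaab => baaaab => bbaab => aaab => bab => ε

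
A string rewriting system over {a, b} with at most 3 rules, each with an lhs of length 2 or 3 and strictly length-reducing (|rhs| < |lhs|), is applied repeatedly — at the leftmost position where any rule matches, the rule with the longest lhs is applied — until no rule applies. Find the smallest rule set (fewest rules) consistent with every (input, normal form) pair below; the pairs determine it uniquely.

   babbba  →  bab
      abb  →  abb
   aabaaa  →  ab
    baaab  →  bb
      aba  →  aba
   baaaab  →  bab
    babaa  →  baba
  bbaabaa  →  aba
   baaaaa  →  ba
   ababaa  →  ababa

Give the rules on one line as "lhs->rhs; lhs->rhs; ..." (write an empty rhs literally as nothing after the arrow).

aa->a; aaa->; bba->

  | babbba => bab
  | abb
  | aabaaa => abaaa => ab
  | baaab => bb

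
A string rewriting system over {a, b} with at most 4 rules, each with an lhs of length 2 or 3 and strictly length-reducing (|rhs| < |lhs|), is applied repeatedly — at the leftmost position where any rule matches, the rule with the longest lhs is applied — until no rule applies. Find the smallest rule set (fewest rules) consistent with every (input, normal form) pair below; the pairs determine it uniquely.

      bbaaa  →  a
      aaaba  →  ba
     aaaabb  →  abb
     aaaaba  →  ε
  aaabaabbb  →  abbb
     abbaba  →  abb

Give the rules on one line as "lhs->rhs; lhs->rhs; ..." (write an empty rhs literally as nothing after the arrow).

  | bbaaa => baa => a
  | aaaba => ba
  | aaaabb => abb
  | aaaaba => aba => ε

aaa->; aba->; baa->a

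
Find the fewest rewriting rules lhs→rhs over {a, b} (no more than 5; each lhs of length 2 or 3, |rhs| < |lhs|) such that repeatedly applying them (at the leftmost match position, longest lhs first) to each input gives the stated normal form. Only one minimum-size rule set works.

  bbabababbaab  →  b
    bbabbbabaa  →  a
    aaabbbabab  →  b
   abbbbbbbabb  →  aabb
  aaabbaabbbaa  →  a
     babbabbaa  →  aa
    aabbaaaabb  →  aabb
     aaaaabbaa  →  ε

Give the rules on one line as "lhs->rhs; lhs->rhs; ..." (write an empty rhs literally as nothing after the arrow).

aaa->; ba->a; bba->; bbb->ab

  | bbabababbaab => bababbaab => ababbaab => aabbaab => aaab => b
  | bbabbbabaa => bbbabaa => ababaa => aabaa => aaaa => a
  | aaabbbabab => bbbabab => ababab => aabab => aaab => b
  | abbbbbbbabb => aabbbbbabb => aaabbbabb => bbbabb => ababb => aabb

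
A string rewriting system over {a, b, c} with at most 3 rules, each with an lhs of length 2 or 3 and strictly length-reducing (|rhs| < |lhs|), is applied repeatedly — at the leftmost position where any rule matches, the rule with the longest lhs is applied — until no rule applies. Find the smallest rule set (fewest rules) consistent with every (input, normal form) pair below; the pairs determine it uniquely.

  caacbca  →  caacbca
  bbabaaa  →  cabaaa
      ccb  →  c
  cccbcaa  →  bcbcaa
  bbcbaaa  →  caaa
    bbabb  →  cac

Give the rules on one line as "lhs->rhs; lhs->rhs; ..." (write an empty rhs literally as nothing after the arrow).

  | caacbca
  | bbabaaa => cabaaa
  | ccb => bb => c
  | cccbcaa => bcbcaa

bb->c; cc->b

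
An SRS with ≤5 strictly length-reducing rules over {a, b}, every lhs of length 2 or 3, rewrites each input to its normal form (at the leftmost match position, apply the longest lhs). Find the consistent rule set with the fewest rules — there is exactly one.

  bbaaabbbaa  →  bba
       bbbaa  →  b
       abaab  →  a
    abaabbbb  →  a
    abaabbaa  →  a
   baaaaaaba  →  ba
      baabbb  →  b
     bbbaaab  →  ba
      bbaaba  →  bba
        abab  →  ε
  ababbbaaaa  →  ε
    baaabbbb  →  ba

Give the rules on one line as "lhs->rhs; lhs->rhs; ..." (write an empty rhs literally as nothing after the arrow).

aa->; aab->aa; ab->a; bbb->b

  | bbaaabbbaa => bbabbbaa => bbabbaa => bbabaa => bbaaa => bba
  | bbbaa => baa => b
  | abaab => aaab => ab => a
  | abaabbbb => aaabbbb => abbbb => abbb => abb => ab => a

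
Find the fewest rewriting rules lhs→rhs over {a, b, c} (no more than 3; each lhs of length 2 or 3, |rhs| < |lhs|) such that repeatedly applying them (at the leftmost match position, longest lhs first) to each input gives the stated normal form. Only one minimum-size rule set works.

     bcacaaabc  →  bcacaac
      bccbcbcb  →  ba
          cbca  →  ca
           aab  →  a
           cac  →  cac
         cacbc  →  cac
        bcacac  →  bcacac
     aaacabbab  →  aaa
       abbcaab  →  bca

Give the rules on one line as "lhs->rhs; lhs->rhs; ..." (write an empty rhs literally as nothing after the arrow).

  | bcacaaabc => bcacaac
  | bccbcbcb => bacbcb => bacb => ba
  | cbca => ca
  | aab => a

ab->; cb->; ccb->a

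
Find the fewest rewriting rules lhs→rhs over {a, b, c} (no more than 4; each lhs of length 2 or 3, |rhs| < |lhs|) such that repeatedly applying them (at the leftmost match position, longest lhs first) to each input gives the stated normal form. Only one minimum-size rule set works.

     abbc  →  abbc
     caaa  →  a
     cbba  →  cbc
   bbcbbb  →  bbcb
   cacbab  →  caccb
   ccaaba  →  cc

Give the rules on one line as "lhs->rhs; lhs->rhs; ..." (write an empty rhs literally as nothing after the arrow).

  | abbc
  | caaa => a
  | cbba => cbc
  | bbcbbb => bbcb

ba->c; bbb->b; caa->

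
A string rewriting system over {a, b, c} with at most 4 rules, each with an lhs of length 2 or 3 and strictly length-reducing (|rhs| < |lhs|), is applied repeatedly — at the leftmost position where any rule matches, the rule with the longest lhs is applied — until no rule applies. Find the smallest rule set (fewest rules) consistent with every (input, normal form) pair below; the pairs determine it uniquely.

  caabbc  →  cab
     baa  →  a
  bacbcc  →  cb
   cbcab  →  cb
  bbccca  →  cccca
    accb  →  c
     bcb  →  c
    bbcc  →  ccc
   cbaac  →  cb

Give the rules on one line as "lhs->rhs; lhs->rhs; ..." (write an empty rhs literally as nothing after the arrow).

  | caabbc => caacc => cabc => cab
  | baa => a
  | bacbcc => cbcc => cbc => cb
  | cbcab => cbab => cb

ac->b; ba->; bb->c; bc->b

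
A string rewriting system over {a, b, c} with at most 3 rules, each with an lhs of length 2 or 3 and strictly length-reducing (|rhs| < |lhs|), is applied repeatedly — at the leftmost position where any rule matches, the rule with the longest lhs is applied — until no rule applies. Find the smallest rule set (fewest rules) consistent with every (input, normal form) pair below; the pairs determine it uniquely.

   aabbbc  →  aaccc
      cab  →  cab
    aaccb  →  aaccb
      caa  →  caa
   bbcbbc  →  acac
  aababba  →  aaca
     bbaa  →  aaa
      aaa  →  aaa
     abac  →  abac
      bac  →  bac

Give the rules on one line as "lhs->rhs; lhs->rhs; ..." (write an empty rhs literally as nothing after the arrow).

  | aabbbc => aaccc
  | cab
  | aaccb
  | caa

baa->c; bb->a; bbb->cc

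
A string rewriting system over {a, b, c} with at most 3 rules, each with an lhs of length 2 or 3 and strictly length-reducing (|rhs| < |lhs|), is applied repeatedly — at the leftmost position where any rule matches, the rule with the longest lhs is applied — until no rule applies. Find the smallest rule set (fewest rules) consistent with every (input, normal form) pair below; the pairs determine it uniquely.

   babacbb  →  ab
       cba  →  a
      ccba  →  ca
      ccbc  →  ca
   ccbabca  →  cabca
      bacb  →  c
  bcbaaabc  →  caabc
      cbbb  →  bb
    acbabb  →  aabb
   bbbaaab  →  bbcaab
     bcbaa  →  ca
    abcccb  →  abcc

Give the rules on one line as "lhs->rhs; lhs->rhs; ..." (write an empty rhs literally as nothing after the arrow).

  | babacbb => cbacbb => acbb => ab
  | cba => a
  | ccba => ca
  | ccbc => ca

ba->c; cb->; cbc->a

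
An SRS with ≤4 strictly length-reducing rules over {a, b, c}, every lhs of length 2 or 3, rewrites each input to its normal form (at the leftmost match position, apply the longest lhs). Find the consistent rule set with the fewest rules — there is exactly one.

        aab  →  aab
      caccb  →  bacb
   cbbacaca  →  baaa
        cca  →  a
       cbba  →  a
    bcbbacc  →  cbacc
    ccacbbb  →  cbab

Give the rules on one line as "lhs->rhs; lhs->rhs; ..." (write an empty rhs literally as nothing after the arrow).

bb->; bcb->c; ca->a; cac->ba

  | aab
  | caccb => bacb
  | cbbacaca => cacaca => baaca => baaa
  | cca => ca => a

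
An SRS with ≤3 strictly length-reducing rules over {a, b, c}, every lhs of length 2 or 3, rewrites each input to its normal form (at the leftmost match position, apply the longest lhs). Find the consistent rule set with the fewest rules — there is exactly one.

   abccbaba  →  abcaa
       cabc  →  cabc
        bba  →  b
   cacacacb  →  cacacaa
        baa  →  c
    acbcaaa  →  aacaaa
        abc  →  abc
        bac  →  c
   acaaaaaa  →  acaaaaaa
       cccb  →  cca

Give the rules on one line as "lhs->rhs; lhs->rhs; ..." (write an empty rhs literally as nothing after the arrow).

ba->; baa->c; cb->a

  | abccbaba => abcaaba => abcaa
  | cabc
  | bba => b
  | cacacacb => cacacaa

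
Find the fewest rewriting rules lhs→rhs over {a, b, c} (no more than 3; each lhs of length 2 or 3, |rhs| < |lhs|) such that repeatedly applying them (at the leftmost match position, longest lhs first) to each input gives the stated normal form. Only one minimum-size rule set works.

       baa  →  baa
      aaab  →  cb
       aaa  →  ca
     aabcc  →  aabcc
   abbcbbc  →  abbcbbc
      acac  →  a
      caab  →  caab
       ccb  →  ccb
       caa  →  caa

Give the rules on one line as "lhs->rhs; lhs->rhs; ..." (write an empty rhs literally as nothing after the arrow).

aaa->ca; cab->cb; cac->

  | baa
  | aaab => cab => cb
  | aaa => ca
  | aabcc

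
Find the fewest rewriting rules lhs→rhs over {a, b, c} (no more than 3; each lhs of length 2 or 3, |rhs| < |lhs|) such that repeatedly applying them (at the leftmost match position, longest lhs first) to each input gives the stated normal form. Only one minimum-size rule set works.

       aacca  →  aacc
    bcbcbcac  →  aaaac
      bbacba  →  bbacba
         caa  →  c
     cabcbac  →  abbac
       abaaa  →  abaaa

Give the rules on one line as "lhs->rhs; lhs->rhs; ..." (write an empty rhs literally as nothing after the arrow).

  | aacca => aacc
  | bcbcbcac => abcbcac => aabcac => aaaac
  | bbacba
  | caa => ca => c

bc->a; ca->c; cbc->ab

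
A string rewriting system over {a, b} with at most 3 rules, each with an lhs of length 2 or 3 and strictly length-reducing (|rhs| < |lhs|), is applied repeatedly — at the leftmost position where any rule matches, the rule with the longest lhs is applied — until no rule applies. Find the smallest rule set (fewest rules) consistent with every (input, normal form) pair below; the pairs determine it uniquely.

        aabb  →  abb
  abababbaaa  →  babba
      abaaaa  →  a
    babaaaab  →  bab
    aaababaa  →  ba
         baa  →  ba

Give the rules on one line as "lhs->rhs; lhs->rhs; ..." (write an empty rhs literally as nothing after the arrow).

aa->a; aba->

  | aabb => abb
  | abababbaaa => babbaaa => babbaa => babba
  | abaaaa => aaa => aa => a
  | babaaaab => baaab => baab => bab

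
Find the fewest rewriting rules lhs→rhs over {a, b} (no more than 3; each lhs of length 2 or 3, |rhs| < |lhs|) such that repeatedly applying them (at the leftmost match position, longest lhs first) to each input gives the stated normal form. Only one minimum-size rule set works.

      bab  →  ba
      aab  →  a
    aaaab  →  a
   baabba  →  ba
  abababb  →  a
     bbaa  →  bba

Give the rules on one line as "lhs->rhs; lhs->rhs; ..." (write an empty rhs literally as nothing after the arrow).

  | bab => ba
  | aab => ab => a
  | aaaab => aaab => aab => ab => a
  | baabba => babba => baba => baa => ba

aa->a; ab->a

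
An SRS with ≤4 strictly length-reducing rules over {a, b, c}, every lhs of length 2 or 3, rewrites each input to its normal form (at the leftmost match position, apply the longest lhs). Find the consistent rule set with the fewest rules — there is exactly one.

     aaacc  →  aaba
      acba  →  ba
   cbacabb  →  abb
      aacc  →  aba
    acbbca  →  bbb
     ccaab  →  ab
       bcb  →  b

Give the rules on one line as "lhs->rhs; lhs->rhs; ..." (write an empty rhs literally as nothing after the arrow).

  | aaacc => aaba
  | acba => ba
  | cbacabb => acabb => abb
  | aacc => aba

ac->; acc->ba; ca->b; cb->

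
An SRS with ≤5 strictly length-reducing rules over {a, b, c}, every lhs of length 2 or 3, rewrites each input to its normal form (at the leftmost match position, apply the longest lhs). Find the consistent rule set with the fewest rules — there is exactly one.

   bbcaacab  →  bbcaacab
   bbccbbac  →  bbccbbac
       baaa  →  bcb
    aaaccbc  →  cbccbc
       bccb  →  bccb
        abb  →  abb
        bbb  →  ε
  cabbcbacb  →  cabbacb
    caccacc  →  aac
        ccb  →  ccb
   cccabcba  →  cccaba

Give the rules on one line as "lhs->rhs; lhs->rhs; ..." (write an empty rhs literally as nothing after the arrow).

  | bbcaacab
  | bbccbbac
  | baaa => bcb
  | aaaccbc => cbccbc

aaa->cb; bbb->; cac->a; cba->a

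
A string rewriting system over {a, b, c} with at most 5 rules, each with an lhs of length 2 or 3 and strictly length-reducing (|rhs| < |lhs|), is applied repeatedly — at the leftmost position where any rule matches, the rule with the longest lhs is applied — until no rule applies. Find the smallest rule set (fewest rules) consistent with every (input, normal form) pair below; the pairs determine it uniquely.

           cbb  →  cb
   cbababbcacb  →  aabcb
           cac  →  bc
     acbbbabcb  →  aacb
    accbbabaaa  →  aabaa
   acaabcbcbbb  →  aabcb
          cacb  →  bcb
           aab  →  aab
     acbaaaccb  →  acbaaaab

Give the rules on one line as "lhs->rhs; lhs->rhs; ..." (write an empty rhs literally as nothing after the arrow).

bab->c; bb->b; ca->b; cc->a

  | cbb => cb
  | cbababbcacb => ccabbcacb => aabbcacb => aabcacb => aabbcb => aabcb
  | cac => bc
  | acbbbabcb => acbbabcb => acbabcb => acccb => aacb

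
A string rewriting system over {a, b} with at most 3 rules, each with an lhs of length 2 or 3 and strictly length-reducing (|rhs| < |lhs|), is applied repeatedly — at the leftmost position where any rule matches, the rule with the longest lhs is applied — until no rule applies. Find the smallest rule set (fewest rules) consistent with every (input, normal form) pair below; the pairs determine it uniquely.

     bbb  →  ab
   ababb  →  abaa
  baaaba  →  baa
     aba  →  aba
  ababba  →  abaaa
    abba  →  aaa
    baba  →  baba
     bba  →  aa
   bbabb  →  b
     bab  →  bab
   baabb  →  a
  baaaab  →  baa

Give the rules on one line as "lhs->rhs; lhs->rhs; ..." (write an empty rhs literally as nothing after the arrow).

  | bbb => ab
  | ababb => abaa
  | baaaba => baa
  | aba

aab->; bb->a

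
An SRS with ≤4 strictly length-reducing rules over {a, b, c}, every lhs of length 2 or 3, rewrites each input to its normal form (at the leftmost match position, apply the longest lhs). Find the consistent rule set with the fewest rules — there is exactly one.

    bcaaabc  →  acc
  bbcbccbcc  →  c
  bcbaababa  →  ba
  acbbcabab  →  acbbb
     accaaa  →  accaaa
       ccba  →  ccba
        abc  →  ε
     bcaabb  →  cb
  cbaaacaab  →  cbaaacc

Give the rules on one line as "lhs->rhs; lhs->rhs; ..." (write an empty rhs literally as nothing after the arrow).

aab->c; ab->b; bc->

  | bcaaabc => aaabc => acc
  | bbcbccbcc => bbccbcc => bcbcc => bcc => c
  | bcbaababa => baababa => bcaba => aba => ba
  | acbbcabab => acbabab => acbbab => acbbb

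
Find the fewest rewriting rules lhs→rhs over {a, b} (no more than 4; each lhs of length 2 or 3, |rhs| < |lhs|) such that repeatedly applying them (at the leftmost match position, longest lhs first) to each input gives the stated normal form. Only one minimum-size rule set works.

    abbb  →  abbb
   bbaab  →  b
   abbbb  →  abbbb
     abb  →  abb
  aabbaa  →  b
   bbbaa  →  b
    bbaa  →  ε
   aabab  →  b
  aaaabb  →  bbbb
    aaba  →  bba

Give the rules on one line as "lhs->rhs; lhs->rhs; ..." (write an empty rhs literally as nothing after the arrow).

  | abbb
  | bbaab => babb => b
  | abbbb
  | abb

aab->bb; baa->ab; bab->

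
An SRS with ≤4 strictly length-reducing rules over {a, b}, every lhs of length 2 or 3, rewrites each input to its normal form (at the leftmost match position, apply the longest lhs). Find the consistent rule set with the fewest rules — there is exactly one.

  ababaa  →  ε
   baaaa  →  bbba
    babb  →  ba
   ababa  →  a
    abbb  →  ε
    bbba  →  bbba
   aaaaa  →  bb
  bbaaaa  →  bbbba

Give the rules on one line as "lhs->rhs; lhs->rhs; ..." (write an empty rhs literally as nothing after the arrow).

  | ababaa => abaa => aa => ε
  | baaaa => bbba
  | babb => ba
  | ababa => aba => a

aa->; aaa->bb; ab->; abb->a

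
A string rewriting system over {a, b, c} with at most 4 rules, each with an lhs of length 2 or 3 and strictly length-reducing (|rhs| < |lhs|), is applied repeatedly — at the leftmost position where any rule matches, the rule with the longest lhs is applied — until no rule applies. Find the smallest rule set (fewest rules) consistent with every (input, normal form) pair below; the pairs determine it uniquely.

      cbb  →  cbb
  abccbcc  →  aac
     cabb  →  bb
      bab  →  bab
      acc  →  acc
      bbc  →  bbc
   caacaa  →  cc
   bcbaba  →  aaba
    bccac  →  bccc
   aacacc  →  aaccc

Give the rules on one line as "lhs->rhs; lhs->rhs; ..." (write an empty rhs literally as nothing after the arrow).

bcb->a; ca->c; cab->b; cbc->b

  | cbb
  | abccbcc => abcbc => aac
  | cabb => bb
  | bab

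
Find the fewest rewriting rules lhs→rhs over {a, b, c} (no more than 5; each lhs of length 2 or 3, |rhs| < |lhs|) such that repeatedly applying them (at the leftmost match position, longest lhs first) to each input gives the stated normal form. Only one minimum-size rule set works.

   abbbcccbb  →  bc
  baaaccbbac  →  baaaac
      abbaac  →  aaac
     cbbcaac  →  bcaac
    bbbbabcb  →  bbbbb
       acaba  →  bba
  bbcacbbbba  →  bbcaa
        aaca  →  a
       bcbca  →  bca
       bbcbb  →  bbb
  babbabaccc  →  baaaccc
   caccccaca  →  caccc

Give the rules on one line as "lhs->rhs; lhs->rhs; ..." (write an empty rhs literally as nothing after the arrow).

  | abbbcccbb => abbcccbb => abcccbb => bcccbb => bccb => bc
  | baaaccbbac => baaacbac => baaaac
  | abbaac => abaac => aaac
  | cbbcaac => bcaac

ab->a; abc->bc; aca->b; cb->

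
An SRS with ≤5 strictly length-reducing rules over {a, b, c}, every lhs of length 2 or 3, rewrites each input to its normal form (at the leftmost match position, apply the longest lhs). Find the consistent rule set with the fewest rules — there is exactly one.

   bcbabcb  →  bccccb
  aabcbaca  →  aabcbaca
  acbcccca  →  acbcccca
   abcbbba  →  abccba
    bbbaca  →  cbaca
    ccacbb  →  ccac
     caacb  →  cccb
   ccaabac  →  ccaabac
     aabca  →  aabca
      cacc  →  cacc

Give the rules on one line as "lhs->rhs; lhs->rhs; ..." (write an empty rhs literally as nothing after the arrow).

  | bcbabcb => bccccb
  | aabcbaca
  | acbcccca
  | abcbbba => abccba

aac->cc; bab->cc; bb->; bbb->cb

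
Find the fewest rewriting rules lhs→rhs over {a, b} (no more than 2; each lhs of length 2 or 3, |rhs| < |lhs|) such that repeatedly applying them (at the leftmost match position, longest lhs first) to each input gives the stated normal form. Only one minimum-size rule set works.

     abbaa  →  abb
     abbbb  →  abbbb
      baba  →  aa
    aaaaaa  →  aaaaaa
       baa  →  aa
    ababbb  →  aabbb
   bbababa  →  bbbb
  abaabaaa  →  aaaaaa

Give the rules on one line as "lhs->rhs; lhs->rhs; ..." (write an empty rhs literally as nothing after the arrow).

ba->a; bba->bb

  | abbaa => abba => abb
  | abbbb
  | baba => aba => aa
  | aaaaaa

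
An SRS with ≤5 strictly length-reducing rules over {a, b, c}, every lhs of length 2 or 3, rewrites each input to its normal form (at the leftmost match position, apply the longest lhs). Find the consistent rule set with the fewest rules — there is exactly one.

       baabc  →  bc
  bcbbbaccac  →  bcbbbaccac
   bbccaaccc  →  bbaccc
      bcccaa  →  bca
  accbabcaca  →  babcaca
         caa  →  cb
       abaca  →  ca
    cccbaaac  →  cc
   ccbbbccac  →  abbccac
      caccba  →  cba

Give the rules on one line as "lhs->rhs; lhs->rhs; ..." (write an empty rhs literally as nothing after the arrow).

aa->b; aba->; baa->; ccb->a

  | baabc => bc
  | bcbbbaccac
  | bbccaaccc => bbccbccc => bbaccc
  | bcccaa => bcccb => bca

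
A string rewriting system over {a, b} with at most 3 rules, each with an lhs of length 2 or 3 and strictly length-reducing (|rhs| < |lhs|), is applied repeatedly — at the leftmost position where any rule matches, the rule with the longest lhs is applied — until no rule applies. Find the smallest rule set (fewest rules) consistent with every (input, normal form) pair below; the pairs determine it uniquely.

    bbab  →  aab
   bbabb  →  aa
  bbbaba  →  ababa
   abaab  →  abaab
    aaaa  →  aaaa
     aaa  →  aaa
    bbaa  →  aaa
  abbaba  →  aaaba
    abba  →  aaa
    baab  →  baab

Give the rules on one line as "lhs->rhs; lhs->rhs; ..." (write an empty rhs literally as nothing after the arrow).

  | bbab => aab
  | bbabb => aabb => aa
  | bbbaba => ababa
  | abaab

bb->; bba->aa; bbb->ab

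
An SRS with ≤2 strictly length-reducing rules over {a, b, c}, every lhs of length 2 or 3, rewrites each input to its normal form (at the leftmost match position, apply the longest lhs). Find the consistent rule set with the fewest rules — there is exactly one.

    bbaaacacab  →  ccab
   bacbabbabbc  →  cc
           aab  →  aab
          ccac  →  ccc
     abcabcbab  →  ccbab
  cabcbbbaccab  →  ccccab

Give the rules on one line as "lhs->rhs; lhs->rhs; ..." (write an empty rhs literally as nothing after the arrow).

ac->c; bc->c

  | bbaaacacab => bbaacacab => bbacacab => bbcacab => bcacab => cacab => ccab
  | bacbabbabbc => bcbabbabbc => cbabbabbc => cbabbabc => cbabbac => cbabbc => cbabc => cbac => cbc => cc
  | aab
  | ccac => ccc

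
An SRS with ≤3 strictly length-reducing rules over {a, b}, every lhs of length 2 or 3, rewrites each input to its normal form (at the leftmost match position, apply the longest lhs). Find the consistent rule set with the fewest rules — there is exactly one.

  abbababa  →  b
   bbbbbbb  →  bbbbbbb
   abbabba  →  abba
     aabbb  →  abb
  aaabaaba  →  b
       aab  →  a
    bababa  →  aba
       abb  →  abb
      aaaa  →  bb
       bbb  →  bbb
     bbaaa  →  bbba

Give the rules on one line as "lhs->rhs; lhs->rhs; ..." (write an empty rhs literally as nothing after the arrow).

aa->b; aab->a; bab->

  | abbababa => ababa => aa => b
  | bbbbbbb
  | abbabba => abba
  | aabbb => abb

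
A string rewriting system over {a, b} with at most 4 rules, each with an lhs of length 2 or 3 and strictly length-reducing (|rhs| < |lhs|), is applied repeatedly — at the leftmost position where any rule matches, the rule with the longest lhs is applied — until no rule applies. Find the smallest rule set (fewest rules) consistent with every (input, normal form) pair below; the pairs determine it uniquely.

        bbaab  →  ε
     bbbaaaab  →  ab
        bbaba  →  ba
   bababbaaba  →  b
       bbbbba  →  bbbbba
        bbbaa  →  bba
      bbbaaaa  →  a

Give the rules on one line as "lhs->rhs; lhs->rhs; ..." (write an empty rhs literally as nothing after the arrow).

  | bbaab => bab => ε
  | bbbaaaab => bbaaab => baab => ab
  | bbaba => ba
  | bababbaaba => abbaaba => ababa => aa => b

aa->b; baa->a; bab->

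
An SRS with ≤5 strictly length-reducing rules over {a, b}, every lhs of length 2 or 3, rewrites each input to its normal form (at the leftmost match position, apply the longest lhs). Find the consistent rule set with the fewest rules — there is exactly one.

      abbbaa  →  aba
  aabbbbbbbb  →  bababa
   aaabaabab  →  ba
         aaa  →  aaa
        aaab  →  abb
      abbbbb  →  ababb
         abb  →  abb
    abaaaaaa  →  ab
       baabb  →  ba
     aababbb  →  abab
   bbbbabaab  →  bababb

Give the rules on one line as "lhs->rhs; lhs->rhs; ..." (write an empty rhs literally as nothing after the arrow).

aab->bb; baa->b; bba->ab; bbb->ba

  | abbbaa => abaaa => aba
  | aabbbbbbbb => bbbbbbbbb => babbbbbb => bababbb => bababa
  | aaabaabab => abbaabab => aababab => bbabab => abbab => aabb => bbb => ba
  | aaa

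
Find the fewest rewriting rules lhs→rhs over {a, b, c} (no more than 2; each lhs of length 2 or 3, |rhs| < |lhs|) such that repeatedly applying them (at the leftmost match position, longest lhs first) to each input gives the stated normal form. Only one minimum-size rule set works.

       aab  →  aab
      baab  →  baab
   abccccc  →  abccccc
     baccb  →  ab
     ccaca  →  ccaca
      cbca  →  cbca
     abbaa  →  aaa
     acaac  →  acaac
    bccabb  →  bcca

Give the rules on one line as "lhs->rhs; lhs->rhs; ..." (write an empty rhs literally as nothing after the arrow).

  | aab
  | baab
  | abccccc
  | baccb => bbab => ab

acc->ba; bb->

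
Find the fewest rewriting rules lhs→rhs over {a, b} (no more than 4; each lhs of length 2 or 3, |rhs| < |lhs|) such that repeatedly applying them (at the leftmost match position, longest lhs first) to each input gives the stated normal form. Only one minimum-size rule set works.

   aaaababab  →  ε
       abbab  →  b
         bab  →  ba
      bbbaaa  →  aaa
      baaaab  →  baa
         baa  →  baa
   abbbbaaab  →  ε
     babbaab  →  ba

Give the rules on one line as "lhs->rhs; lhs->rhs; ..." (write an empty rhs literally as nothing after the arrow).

aab->; ab->a; aba->; bbb->

  | aaaababab => aaabab => aab => ε
  | abbab => abab => b
  | bab => ba
  | bbbaaa => aaa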